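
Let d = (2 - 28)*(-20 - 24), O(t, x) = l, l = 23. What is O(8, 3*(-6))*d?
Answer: 26312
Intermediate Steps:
O(t, x) = 23
d = 1144 (d = -26*(-44) = 1144)
O(8, 3*(-6))*d = 23*1144 = 26312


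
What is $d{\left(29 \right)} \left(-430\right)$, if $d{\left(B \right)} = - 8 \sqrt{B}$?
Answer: $3440 \sqrt{29} \approx 18525.0$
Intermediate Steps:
$d{\left(29 \right)} \left(-430\right) = - 8 \sqrt{29} \left(-430\right) = 3440 \sqrt{29}$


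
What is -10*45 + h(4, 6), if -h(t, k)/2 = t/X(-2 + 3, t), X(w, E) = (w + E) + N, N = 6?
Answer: -4958/11 ≈ -450.73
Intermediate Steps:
X(w, E) = 6 + E + w (X(w, E) = (w + E) + 6 = (E + w) + 6 = 6 + E + w)
h(t, k) = -2*t/(7 + t) (h(t, k) = -2*t/(6 + t + (-2 + 3)) = -2*t/(6 + t + 1) = -2*t/(7 + t))
-10*45 + h(4, 6) = -10*45 - 2*4/(7 + 4) = -450 - 2*4/11 = -450 - 2*4*1/11 = -450 - 8/11 = -4958/11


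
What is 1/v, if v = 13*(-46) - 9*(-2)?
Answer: -1/580 ≈ -0.0017241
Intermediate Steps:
v = -580 (v = -598 + 18 = -580)
1/v = 1/(-580) = -1/580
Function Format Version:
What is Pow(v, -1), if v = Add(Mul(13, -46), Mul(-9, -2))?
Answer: Rational(-1, 580) ≈ -0.0017241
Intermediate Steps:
v = -580 (v = Add(-598, 18) = -580)
Pow(v, -1) = Pow(-580, -1) = Rational(-1, 580)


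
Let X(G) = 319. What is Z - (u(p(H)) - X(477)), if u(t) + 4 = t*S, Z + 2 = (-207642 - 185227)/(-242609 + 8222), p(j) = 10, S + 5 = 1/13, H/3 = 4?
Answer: 1133211928/3047031 ≈ 371.91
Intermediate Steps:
H = 12 (H = 3*4 = 12)
S = -64/13 (S = -5 + 1/13 = -64/13 ≈ -4.9231)
Z = -75905/234387 (Z = -2 + (-207642 - 185227)/(-242609 + 8222) = -2 - 392869/(-234387) = -2 - 392869*(-1/234387) = -2 + 392869/234387 = -75905/234387 ≈ -0.32384)
u(t) = -4 - 64*t/13 (u(t) = -4 + t*(-64/13) = -4 - 64*t/13)
Z - (u(p(H)) - X(477)) = -75905/234387 - ((-4 - 64/13*10) - 1*319) = -75905/234387 - ((-4 - 640/13) - 319) = -75905/234387 - (-692/13 - 319) = -75905/234387 - 1*(-4839/13) = -75905/234387 + 4839/13 = 1133211928/3047031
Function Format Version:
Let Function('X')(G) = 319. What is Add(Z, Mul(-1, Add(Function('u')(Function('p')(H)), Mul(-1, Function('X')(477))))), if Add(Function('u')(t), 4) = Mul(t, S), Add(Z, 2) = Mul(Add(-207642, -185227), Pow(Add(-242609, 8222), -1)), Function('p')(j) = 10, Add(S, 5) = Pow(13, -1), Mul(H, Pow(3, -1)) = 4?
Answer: Rational(1133211928, 3047031) ≈ 371.91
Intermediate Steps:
H = 12 (H = Mul(3, 4) = 12)
S = Rational(-64, 13) (S = Add(-5, Pow(13, -1)) = Add(-5, Rational(1, 13)) = Rational(-64, 13) ≈ -4.9231)
Z = Rational(-75905, 234387) (Z = Add(-2, Mul(Add(-207642, -185227), Pow(Add(-242609, 8222), -1))) = Add(-2, Mul(-392869, Pow(-234387, -1))) = Add(-2, Mul(-392869, Rational(-1, 234387))) = Add(-2, Rational(392869, 234387)) = Rational(-75905, 234387) ≈ -0.32384)
Function('u')(t) = Add(-4, Mul(Rational(-64, 13), t)) (Function('u')(t) = Add(-4, Mul(t, Rational(-64, 13))) = Add(-4, Mul(Rational(-64, 13), t)))
Add(Z, Mul(-1, Add(Function('u')(Function('p')(H)), Mul(-1, Function('X')(477))))) = Add(Rational(-75905, 234387), Mul(-1, Add(Add(-4, Mul(Rational(-64, 13), 10)), Mul(-1, 319)))) = Add(Rational(-75905, 234387), Mul(-1, Add(Add(-4, Rational(-640, 13)), -319))) = Add(Rational(-75905, 234387), Mul(-1, Add(Rational(-692, 13), -319))) = Add(Rational(-75905, 234387), Mul(-1, Rational(-4839, 13))) = Add(Rational(-75905, 234387), Rational(4839, 13)) = Rational(1133211928, 3047031)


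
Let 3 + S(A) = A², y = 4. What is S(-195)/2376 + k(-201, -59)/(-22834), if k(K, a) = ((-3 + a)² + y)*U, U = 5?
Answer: 68540009/4521132 ≈ 15.160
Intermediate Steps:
k(K, a) = 20 + 5*(-3 + a)² (k(K, a) = ((-3 + a)² + 4)*5 = (4 + (-3 + a)²)*5 = 20 + 5*(-3 + a)²)
S(A) = -3 + A²
S(-195)/2376 + k(-201, -59)/(-22834) = (-3 + (-195)²)/2376 + (20 + 5*(-3 - 59)²)/(-22834) = (-3 + 38025)*(1/2376) + (20 + 5*(-62)²)*(-1/22834) = 38022*(1/2376) + (20 + 5*3844)*(-1/22834) = 6337/396 + (20 + 19220)*(-1/22834) = 6337/396 + 19240*(-1/22834) = 6337/396 - 9620/11417 = 68540009/4521132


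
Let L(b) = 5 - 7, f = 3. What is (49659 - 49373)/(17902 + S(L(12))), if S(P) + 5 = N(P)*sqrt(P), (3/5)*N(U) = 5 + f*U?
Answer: 46066878/2882723531 + 4290*I*sqrt(2)/2882723531 ≈ 0.01598 + 2.1046e-6*I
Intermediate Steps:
N(U) = 25/3 + 5*U (N(U) = 5*(5 + 3*U)/3 = 25/3 + 5*U)
L(b) = -2
S(P) = -5 + sqrt(P)*(25/3 + 5*P) (S(P) = -5 + (25/3 + 5*P)*sqrt(P) = -5 + sqrt(P)*(25/3 + 5*P))
(49659 - 49373)/(17902 + S(L(12))) = (49659 - 49373)/(17902 + (-5 + sqrt(-2)*(25/3 + 5*(-2)))) = 286/(17902 + (-5 + (I*sqrt(2))*(25/3 - 10))) = 286/(17902 + (-5 + (I*sqrt(2))*(-5/3))) = 286/(17902 + (-5 - 5*I*sqrt(2)/3)) = 286/(17897 - 5*I*sqrt(2)/3)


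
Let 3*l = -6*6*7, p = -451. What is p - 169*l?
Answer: 13745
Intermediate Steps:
l = -84 (l = (-6*6*7)/3 = (-36*7)/3 = (1/3)*(-252) = -84)
p - 169*l = -451 - 169*(-84) = -451 + 14196 = 13745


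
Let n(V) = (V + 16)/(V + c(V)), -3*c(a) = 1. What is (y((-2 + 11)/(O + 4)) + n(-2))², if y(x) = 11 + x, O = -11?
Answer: 676/49 ≈ 13.796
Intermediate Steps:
c(a) = -⅓ (c(a) = -⅓*1 = -⅓)
n(V) = (16 + V)/(-⅓ + V) (n(V) = (V + 16)/(V - ⅓) = (16 + V)/(-⅓ + V))
(y((-2 + 11)/(O + 4)) + n(-2))² = ((11 + (-2 + 11)/(-11 + 4)) + 3*(16 - 2)/(-1 + 3*(-2)))² = ((11 + 9/(-7)) + 3*14/(-1 - 6))² = ((11 + 9*(-⅐)) + 3*14/(-7))² = ((11 - 9/7) + 3*(-⅐)*14)² = (68/7 - 6)² = (26/7)² = 676/49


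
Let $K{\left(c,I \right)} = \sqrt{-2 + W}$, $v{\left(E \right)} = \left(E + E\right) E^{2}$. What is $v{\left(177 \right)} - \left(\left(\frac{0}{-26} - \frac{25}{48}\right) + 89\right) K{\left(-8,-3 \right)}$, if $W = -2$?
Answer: $11090466 - \frac{4247 i}{24} \approx 1.109 \cdot 10^{7} - 176.96 i$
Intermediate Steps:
$v{\left(E \right)} = 2 E^{3}$ ($v{\left(E \right)} = 2 E E^{2} = 2 E^{3}$)
$K{\left(c,I \right)} = 2 i$ ($K{\left(c,I \right)} = \sqrt{-2 - 2} = \sqrt{-4} = 2 i$)
$v{\left(177 \right)} - \left(\left(\frac{0}{-26} - \frac{25}{48}\right) + 89\right) K{\left(-8,-3 \right)} = 2 \cdot 177^{3} - \left(\left(\frac{0}{-26} - \frac{25}{48}\right) + 89\right) 2 i = 2 \cdot 5545233 - \left(\left(0 \left(- \frac{1}{26}\right) - \frac{25}{48}\right) + 89\right) 2 i = 11090466 - \left(\left(0 - \frac{25}{48}\right) + 89\right) 2 i = 11090466 - \left(- \frac{25}{48} + 89\right) 2 i = 11090466 - \frac{4247 \cdot 2 i}{48} = 11090466 - \frac{4247 i}{24}$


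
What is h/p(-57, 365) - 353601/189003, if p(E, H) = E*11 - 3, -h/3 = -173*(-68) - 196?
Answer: 117340583/2205035 ≈ 53.215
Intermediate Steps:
h = -34704 (h = -3*(-173*(-68) - 196) = -3*(11764 - 196) = -3*11568 = -34704)
p(E, H) = -3 + 11*E (p(E, H) = 11*E - 3 = -3 + 11*E)
h/p(-57, 365) - 353601/189003 = -34704/(-3 + 11*(-57)) - 353601/189003 = -34704/(-3 - 627) - 353601*1/189003 = -34704/(-630) - 117867/63001 = -34704*(-1/630) - 117867/63001 = 1928/35 - 117867/63001 = 117340583/2205035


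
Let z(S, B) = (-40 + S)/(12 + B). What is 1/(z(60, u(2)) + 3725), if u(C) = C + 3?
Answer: 17/63345 ≈ 0.00026837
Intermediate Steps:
u(C) = 3 + C
z(S, B) = (-40 + S)/(12 + B)
1/(z(60, u(2)) + 3725) = 1/((-40 + 60)/(12 + (3 + 2)) + 3725) = 1/(20/(12 + 5) + 3725) = 1/(20/17 + 3725) = 1/(63345/17) = 17/63345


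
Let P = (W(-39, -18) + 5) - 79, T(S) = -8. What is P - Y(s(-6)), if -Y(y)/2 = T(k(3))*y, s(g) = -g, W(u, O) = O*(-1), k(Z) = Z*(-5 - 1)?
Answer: -152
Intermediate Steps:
k(Z) = -6*Z (k(Z) = Z*(-6) = -6*Z)
W(u, O) = -O
Y(y) = 16*y (Y(y) = -(-16)*y = 16*y)
P = -56 (P = (-1*(-18) + 5) - 79 = (18 + 5) - 79 = 23 - 79 = -56)
P - Y(s(-6)) = -56 - 16*(-1*(-6)) = -56 - 16*6 = -56 - 1*96 = -56 - 96 = -152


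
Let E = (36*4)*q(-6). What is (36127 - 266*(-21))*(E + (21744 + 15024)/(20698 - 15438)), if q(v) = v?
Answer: -47009216184/1315 ≈ -3.5748e+7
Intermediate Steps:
E = -864 (E = (36*4)*(-6) = 144*(-6) = -864)
(36127 - 266*(-21))*(E + (21744 + 15024)/(20698 - 15438)) = (36127 - 266*(-21))*(-864 + (21744 + 15024)/(20698 - 15438)) = (36127 + 5586)*(-864 + 36768/5260) = 41713*(-864 + 36768*(1/5260)) = 41713*(-864 + 9192/1315) = 41713*(-1126968/1315) = -47009216184/1315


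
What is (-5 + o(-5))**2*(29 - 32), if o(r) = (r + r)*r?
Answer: -6075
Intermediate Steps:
o(r) = 2*r**2 (o(r) = (2*r)*r = 2*r**2)
(-5 + o(-5))**2*(29 - 32) = (-5 + 2*(-5)**2)**2*(29 - 32) = (-5 + 2*25)**2*(-3) = (-5 + 50)**2*(-3) = 45**2*(-3) = 2025*(-3) = -6075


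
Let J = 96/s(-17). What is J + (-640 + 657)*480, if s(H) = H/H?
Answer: 8256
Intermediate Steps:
s(H) = 1
J = 96 (J = 96/1 = 96*1 = 96)
J + (-640 + 657)*480 = 96 + (-640 + 657)*480 = 96 + 17*480 = 96 + 8160 = 8256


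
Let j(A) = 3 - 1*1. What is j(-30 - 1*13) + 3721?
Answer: 3723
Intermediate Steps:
j(A) = 2 (j(A) = 3 - 1 = 2)
j(-30 - 1*13) + 3721 = 2 + 3721 = 3723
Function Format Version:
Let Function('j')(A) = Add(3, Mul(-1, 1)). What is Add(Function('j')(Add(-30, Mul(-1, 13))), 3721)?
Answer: 3723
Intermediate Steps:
Function('j')(A) = 2 (Function('j')(A) = Add(3, -1) = 2)
Add(Function('j')(Add(-30, Mul(-1, 13))), 3721) = Add(2, 3721) = 3723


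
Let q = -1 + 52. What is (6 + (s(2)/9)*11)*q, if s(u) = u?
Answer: 1292/3 ≈ 430.67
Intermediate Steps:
q = 51
(6 + (s(2)/9)*11)*q = (6 + (2/9)*11)*51 = (6 + 22/9)*51 = (76/9)*51 = 1292/3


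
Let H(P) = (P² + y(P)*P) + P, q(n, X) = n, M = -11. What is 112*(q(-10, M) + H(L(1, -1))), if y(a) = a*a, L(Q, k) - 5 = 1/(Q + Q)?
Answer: 21518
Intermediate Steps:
L(Q, k) = 5 + 1/(2*Q) (L(Q, k) = 5 + 1/(Q + Q) = 5 + 1/(2*Q))
y(a) = a²
H(P) = P + P² + P³ (H(P) = (P² + P²*P) + P = (P² + P³) + P = P + P² + P³)
112*(q(-10, M) + H(L(1, -1))) = 112*(-10 + (5 + (½)/1)*(1 + (5 + (½)/1) + (5 + (½)/1)²)) = 112*(-10 + (5 + (½)*1)*(1 + (5 + (½)*1) + (5 + (½)*1)²)) = 112*(-10 + (5 + ½)*(1 + (5 + ½) + (5 + ½)²)) = 112*(-10 + 11*(1 + 11/2 + (11/2)²)/2) = 112*(-10 + 11*(1 + 11/2 + 121/4)/2) = 112*(-10 + (11/2)*(147/4)) = 112*(-10 + 1617/8) = 112*(1537/8) = 21518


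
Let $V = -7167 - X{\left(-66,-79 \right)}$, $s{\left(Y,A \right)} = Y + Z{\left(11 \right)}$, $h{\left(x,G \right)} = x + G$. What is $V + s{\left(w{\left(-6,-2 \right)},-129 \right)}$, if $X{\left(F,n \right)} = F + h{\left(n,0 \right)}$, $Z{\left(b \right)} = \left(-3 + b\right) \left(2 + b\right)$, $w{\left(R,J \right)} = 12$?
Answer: $-6906$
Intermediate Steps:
$h{\left(x,G \right)} = G + x$
$X{\left(F,n \right)} = F + n$ ($X{\left(F,n \right)} = F + \left(0 + n\right) = F + n$)
$s{\left(Y,A \right)} = 104 + Y$ ($s{\left(Y,A \right)} = Y - \left(17 - 121\right) = Y - -104 = Y + 104 = 104 + Y$)
$V = -7022$ ($V = -7167 - \left(-66 - 79\right) = -7167 - -145 = -7167 + 145 = -7022$)
$V + s{\left(w{\left(-6,-2 \right)},-129 \right)} = -7022 + \left(104 + 12\right) = -7022 + 116 = -6906$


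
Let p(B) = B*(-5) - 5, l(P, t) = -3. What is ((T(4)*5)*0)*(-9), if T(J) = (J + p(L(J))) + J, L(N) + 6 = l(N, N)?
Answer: 0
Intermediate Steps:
L(N) = -9 (L(N) = -6 - 3 = -9)
p(B) = -5 - 5*B (p(B) = -5*B - 5 = -5 - 5*B)
T(J) = 40 + 2*J (T(J) = (J + (-5 - 5*(-9))) + J = (J + (-5 + 45)) + J = (J + 40) + J = (40 + J) + J = 40 + 2*J)
((T(4)*5)*0)*(-9) = (((40 + 2*4)*5)*0)*(-9) = (((40 + 8)*5)*0)*(-9) = ((48*5)*0)*(-9) = (240*0)*(-9) = 0*(-9) = 0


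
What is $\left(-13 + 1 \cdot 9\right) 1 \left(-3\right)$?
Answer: $12$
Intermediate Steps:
$\left(-13 + 1 \cdot 9\right) 1 \left(-3\right) = \left(-13 + 9\right) \left(-3\right) = \left(-4\right) \left(-3\right) = 12$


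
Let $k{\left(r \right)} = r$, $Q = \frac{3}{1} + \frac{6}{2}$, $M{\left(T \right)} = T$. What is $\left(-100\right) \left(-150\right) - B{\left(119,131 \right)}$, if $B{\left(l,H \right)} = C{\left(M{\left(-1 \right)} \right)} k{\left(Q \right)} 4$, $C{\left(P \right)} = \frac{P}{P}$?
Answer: $14976$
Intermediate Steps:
$C{\left(P \right)} = 1$
$Q = 6$ ($Q = 3 \cdot 1 + 6 \cdot \frac{1}{2} = 3 + 3 = 6$)
$B{\left(l,H \right)} = 24$ ($B{\left(l,H \right)} = 1 \cdot 6 \cdot 4 = 6 \cdot 4 = 24$)
$\left(-100\right) \left(-150\right) - B{\left(119,131 \right)} = \left(-100\right) \left(-150\right) - 24 = 15000 - 24 = 14976$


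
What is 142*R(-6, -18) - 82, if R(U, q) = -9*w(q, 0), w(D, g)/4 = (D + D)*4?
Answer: 736046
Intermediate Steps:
w(D, g) = 32*D (w(D, g) = 4*((D + D)*4) = 4*((2*D)*4) = 4*(8*D) = 32*D)
R(U, q) = -288*q
142*R(-6, -18) - 82 = 142*(-288*(-18)) - 82 = 142*5184 - 82 = 736128 - 82 = 736046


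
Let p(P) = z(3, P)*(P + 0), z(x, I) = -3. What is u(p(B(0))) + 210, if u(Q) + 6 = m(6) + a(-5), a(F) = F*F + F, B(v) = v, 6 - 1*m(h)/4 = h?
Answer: 224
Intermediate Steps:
m(h) = 24 - 4*h
a(F) = F + F**2 (a(F) = F**2 + F = F + F**2)
p(P) = -3*P (p(P) = -3*(P + 0) = -3*P)
u(Q) = 14 (u(Q) = -6 + ((24 - 4*6) - 5*(1 - 5)) = -6 + ((24 - 24) - 5*(-4)) = -6 + (0 + 20) = -6 + 20 = 14)
u(p(B(0))) + 210 = 14 + 210 = 224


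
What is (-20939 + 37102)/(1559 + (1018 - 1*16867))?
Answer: -16163/14290 ≈ -1.1311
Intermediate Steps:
(-20939 + 37102)/(1559 + (1018 - 1*16867)) = 16163/(1559 + (1018 - 16867)) = 16163/(1559 - 15849) = 16163/(-14290) = 16163*(-1/14290) = -16163/14290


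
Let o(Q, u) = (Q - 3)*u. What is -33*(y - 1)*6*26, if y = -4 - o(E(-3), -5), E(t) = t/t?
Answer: 77220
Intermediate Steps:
E(t) = 1
o(Q, u) = u*(-3 + Q) (o(Q, u) = (-3 + Q)*u = u*(-3 + Q))
y = -14 (y = -4 - (-5)*(-3 + 1) = -4 - (-5)*(-2) = -4 - 1*10 = -4 - 10 = -14)
-33*(y - 1)*6*26 = -33*(-14 - 1)*6*26 = -(-495)*6*26 = -33*(-90)*26 = 2970*26 = 77220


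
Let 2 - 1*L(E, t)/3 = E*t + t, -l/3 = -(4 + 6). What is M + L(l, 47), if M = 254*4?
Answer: -3349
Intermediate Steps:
l = 30 (l = -(-3)*(4 + 6) = -(-3)*10 = -3*(-10) = 30)
M = 1016
L(E, t) = 6 - 3*t - 3*E*t (L(E, t) = 6 - 3*(E*t + t) = 6 - 3*(t + E*t) = 6 + (-3*t - 3*E*t) = 6 - 3*t - 3*E*t)
M + L(l, 47) = 1016 + (6 - 3*47 - 3*30*47) = 1016 + (6 - 141 - 4230) = 1016 - 4365 = -3349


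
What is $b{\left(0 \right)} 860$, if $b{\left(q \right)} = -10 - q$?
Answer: $-8600$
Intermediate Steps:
$b{\left(0 \right)} 860 = \left(-10 - 0\right) 860 = \left(-10 + 0\right) 860 = \left(-10\right) 860 = -8600$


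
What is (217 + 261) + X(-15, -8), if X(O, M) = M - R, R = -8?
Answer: 478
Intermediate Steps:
X(O, M) = 8 + M (X(O, M) = M - 1*(-8) = M + 8 = 8 + M)
(217 + 261) + X(-15, -8) = (217 + 261) + (8 - 8) = 478 + 0 = 478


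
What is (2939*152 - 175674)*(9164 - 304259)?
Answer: -79986680130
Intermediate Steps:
(2939*152 - 175674)*(9164 - 304259) = (446728 - 175674)*(-295095) = 271054*(-295095) = -79986680130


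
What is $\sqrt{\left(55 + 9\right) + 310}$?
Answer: $\sqrt{374} \approx 19.339$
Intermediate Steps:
$\sqrt{\left(55 + 9\right) + 310} = \sqrt{64 + 310} = \sqrt{374}$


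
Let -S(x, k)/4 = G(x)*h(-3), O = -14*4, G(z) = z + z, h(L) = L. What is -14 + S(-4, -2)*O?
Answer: 5362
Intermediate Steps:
G(z) = 2*z
O = -56
S(x, k) = 24*x (S(x, k) = -4*2*x*(-3) = -(-24)*x = 24*x)
-14 + S(-4, -2)*O = -14 + (24*(-4))*(-56) = -14 - 96*(-56) = -14 + 5376 = 5362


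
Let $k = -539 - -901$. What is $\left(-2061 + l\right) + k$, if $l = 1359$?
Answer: $-340$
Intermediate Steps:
$k = 362$ ($k = -539 + 901 = 362$)
$\left(-2061 + l\right) + k = \left(-2061 + 1359\right) + 362 = -702 + 362 = -340$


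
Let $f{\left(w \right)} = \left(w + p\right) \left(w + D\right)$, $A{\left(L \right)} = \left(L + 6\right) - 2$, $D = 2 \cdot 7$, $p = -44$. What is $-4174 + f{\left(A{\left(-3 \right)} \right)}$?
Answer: $-4819$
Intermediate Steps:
$D = 14$
$A{\left(L \right)} = 4 + L$ ($A{\left(L \right)} = \left(6 + L\right) - 2 = 4 + L$)
$f{\left(w \right)} = \left(-44 + w\right) \left(14 + w\right)$ ($f{\left(w \right)} = \left(w - 44\right) \left(w + 14\right) = \left(-44 + w\right) \left(14 + w\right)$)
$-4174 + f{\left(A{\left(-3 \right)} \right)} = -4174 - \left(616 - \left(4 - 3\right)^{2} + 30 \left(4 - 3\right)\right) = -4174 - \left(646 - 1\right) = -4174 - 645 = -4819$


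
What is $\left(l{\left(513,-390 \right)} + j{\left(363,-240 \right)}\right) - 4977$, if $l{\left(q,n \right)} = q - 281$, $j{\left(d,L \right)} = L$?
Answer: $-4985$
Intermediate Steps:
$l{\left(q,n \right)} = -281 + q$
$\left(l{\left(513,-390 \right)} + j{\left(363,-240 \right)}\right) - 4977 = \left(\left(-281 + 513\right) - 240\right) - 4977 = \left(232 - 240\right) - 4977 = -8 - 4977 = -4985$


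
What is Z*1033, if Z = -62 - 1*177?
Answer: -246887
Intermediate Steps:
Z = -239 (Z = -62 - 177 = -239)
Z*1033 = -239*1033 = -246887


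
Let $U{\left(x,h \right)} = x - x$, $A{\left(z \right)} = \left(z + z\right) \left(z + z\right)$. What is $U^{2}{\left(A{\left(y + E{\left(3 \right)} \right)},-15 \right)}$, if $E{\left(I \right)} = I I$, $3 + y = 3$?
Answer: $0$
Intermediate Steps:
$y = 0$ ($y = -3 + 3 = 0$)
$E{\left(I \right)} = I^{2}$
$A{\left(z \right)} = 4 z^{2}$ ($A{\left(z \right)} = 2 z 2 z = 4 z^{2}$)
$U{\left(x,h \right)} = 0$
$U^{2}{\left(A{\left(y + E{\left(3 \right)} \right)},-15 \right)} = 0^{2} = 0$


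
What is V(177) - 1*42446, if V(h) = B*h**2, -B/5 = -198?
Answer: 30973264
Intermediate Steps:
B = 990 (B = -5*(-198) = 990)
V(h) = 990*h**2
V(177) - 1*42446 = 990*177**2 - 1*42446 = 990*31329 - 42446 = 31015710 - 42446 = 30973264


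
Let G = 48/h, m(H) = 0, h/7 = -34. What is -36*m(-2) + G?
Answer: -24/119 ≈ -0.20168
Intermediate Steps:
h = -238 (h = 7*(-34) = -238)
G = -24/119 (G = 48/(-238) = 48*(-1/238) = -24/119 ≈ -0.20168)
-36*m(-2) + G = -36*0 - 24/119 = 0 - 24/119 = -24/119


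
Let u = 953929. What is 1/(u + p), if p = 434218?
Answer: 1/1388147 ≈ 7.2038e-7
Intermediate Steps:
1/(u + p) = 1/(953929 + 434218) = 1/1388147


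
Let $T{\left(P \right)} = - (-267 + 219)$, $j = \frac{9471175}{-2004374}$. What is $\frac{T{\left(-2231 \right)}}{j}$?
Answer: $- \frac{96209952}{9471175} \approx -10.158$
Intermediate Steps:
$j = - \frac{9471175}{2004374}$ ($j = 9471175 \left(- \frac{1}{2004374}\right) = - \frac{9471175}{2004374} \approx -4.7253$)
$T{\left(P \right)} = 48$ ($T{\left(P \right)} = \left(-1\right) \left(-48\right) = 48$)
$\frac{T{\left(-2231 \right)}}{j} = \frac{48}{- \frac{9471175}{2004374}} = 48 \left(- \frac{2004374}{9471175}\right) = - \frac{96209952}{9471175}$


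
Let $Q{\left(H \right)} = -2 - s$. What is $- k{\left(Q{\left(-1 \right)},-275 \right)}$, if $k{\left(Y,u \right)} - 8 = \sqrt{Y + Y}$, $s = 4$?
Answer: $-8 - 2 i \sqrt{3} \approx -8.0 - 3.4641 i$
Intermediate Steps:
$Q{\left(H \right)} = -6$ ($Q{\left(H \right)} = -2 - 4 = -6$)
$k{\left(Y,u \right)} = 8 + \sqrt{2} \sqrt{Y}$ ($k{\left(Y,u \right)} = 8 + \sqrt{Y + Y} = 8 + \sqrt{2 Y} = 8 + \sqrt{2} \sqrt{Y}$)
$- k{\left(Q{\left(-1 \right)},-275 \right)} = - (8 + \sqrt{2} \sqrt{-6}) = - (8 + \sqrt{2} i \sqrt{6}) = - (8 + 2 i \sqrt{3}) = -8 - 2 i \sqrt{3}$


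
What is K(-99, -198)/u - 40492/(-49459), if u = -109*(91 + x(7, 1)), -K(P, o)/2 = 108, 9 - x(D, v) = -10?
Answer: 248091112/296506705 ≈ 0.83671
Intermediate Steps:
x(D, v) = 19 (x(D, v) = 9 - 1*(-10) = 9 + 10 = 19)
K(P, o) = -216 (K(P, o) = -2*108 = -216)
u = -11990 (u = -109*(91 + 19) = -109*110 = -11990)
K(-99, -198)/u - 40492/(-49459) = -216/(-11990) - 40492/(-49459) = -216*(-1/11990) - 40492*(-1/49459) = 108/5995 + 40492/49459 = 248091112/296506705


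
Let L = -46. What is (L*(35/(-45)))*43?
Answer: 13846/9 ≈ 1538.4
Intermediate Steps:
(L*(35/(-45)))*43 = -1610/(-45)*43 = -1610*(-1)/45*43 = -46*(-7/9)*43 = (322/9)*43 = 13846/9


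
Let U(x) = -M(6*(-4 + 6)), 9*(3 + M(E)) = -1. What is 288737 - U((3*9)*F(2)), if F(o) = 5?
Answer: 2598605/9 ≈ 2.8873e+5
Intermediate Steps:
M(E) = -28/9 (M(E) = -3 + (⅑)*(-1) = -3 - ⅑ = -28/9)
U(x) = 28/9 (U(x) = -1*(-28/9) = 28/9)
288737 - U((3*9)*F(2)) = 288737 - 1*28/9 = 288737 - 28/9 = 2598605/9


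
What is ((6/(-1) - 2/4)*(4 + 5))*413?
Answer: -48321/2 ≈ -24161.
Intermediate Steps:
((6/(-1) - 2/4)*(4 + 5))*413 = ((6*(-1) - 2*1/4)*9)*413 = ((-6 - 1/2)*9)*413 = -13/2*9*413 = -117/2*413 = -48321/2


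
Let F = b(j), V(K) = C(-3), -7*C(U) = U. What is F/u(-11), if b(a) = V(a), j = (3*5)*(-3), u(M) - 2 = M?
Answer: -1/21 ≈ -0.047619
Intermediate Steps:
C(U) = -U/7
u(M) = 2 + M
V(K) = 3/7 (V(K) = -1/7*(-3) = 3/7)
j = -45 (j = 15*(-3) = -45)
b(a) = 3/7
F = 3/7 ≈ 0.42857
F/u(-11) = (3/7)/(2 - 11) = (3/7)/(-9) = -1/9*3/7 = -1/21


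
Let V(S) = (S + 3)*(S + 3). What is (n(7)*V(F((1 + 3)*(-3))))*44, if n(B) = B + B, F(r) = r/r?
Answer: 9856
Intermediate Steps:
F(r) = 1
n(B) = 2*B
V(S) = (3 + S)² (V(S) = (3 + S)*(3 + S) = (3 + S)²)
(n(7)*V(F((1 + 3)*(-3))))*44 = ((2*7)*(3 + 1)²)*44 = (14*4²)*44 = (14*16)*44 = 224*44 = 9856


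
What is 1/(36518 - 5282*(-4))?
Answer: 1/57646 ≈ 1.7347e-5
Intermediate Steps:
1/(36518 - 5282*(-4)) = 1/(36518 + 21128) = 1/57646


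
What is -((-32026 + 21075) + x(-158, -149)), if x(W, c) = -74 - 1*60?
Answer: 11085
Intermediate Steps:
x(W, c) = -134 (x(W, c) = -74 - 60 = -134)
-((-32026 + 21075) + x(-158, -149)) = -((-32026 + 21075) - 134) = -(-10951 - 134) = -1*(-11085) = 11085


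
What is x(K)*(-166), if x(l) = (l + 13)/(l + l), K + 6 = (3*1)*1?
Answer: 830/3 ≈ 276.67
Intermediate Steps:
K = -3 (K = -6 + (3*1)*1 = -6 + 3*1 = -6 + 3 = -3)
x(l) = (13 + l)/(2*l) (x(l) = (13 + l)/((2*l)) = (13 + l)*(1/(2*l)) = (13 + l)/(2*l))
x(K)*(-166) = ((1/2)*(13 - 3)/(-3))*(-166) = ((1/2)*(-1/3)*10)*(-166) = -5/3*(-166) = 830/3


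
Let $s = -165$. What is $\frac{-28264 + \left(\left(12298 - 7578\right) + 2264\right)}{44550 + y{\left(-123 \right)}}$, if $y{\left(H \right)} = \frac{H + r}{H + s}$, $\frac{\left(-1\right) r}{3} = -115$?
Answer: $- \frac{1021440}{2138363} \approx -0.47767$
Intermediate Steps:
$r = 345$ ($r = \left(-3\right) \left(-115\right) = 345$)
$y{\left(H \right)} = \frac{345 + H}{-165 + H}$ ($y{\left(H \right)} = \frac{H + 345}{H - 165} = \frac{345 + H}{-165 + H}$)
$\frac{-28264 + \left(\left(12298 - 7578\right) + 2264\right)}{44550 + y{\left(-123 \right)}} = \frac{-28264 + \left(\left(12298 - 7578\right) + 2264\right)}{44550 + \frac{345 - 123}{-165 - 123}} = \frac{-28264 + \left(4720 + 2264\right)}{44550 + \frac{1}{-288} \cdot 222} = \frac{-28264 + 6984}{44550 - \frac{37}{48}} = - \frac{21280}{44550 - \frac{37}{48}} = - \frac{21280}{\frac{2138363}{48}} = \left(-21280\right) \frac{48}{2138363} = - \frac{1021440}{2138363}$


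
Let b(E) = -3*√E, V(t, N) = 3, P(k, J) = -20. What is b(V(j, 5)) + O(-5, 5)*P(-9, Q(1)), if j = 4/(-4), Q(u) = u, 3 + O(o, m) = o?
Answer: 160 - 3*√3 ≈ 154.80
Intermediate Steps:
O(o, m) = -3 + o
j = -1 (j = 4*(-¼) = -1)
b(V(j, 5)) + O(-5, 5)*P(-9, Q(1)) = -3*√3 + (-3 - 5)*(-20) = -3*√3 - 8*(-20) = -3*√3 + 160 = 160 - 3*√3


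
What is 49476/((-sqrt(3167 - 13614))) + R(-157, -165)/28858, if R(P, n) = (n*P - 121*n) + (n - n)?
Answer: 22935/14429 + 1596*I*sqrt(10447)/337 ≈ 1.5895 + 484.06*I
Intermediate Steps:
R(P, n) = -121*n + P*n (R(P, n) = (P*n - 121*n) + 0 = (-121*n + P*n) + 0 = -121*n + P*n)
49476/((-sqrt(3167 - 13614))) + R(-157, -165)/28858 = 49476/((-sqrt(3167 - 13614))) - 165*(-121 - 157)/28858 = 49476/((-sqrt(-10447))) - 165*(-278)*(1/28858) = 49476/((-I*sqrt(10447))) + 45870*(1/28858) = 49476/((-I*sqrt(10447))) + 22935/14429 = 49476*(I*sqrt(10447)/10447) + 22935/14429 = 1596*I*sqrt(10447)/337 + 22935/14429 = 22935/14429 + 1596*I*sqrt(10447)/337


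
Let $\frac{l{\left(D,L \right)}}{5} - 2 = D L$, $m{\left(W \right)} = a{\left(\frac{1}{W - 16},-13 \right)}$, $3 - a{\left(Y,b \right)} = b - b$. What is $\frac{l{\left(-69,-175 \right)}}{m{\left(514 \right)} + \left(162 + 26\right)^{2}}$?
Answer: $\frac{4645}{2719} \approx 1.7083$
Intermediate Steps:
$a{\left(Y,b \right)} = 3$ ($a{\left(Y,b \right)} = 3 - \left(b - b\right) = 3 - 0 = 3 + 0 = 3$)
$m{\left(W \right)} = 3$
$l{\left(D,L \right)} = 10 + 5 D L$
$\frac{l{\left(-69,-175 \right)}}{m{\left(514 \right)} + \left(162 + 26\right)^{2}} = \frac{10 + 5 \left(-69\right) \left(-175\right)}{3 + \left(162 + 26\right)^{2}} = \frac{10 + 60375}{3 + 188^{2}} = \frac{60385}{3 + 35344} = \frac{60385}{35347} = 60385 \cdot \frac{1}{35347} = \frac{4645}{2719}$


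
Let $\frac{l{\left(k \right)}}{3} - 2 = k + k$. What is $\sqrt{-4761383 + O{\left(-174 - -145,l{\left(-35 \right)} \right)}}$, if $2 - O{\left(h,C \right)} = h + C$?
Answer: $2 i \sqrt{1190287} \approx 2182.0 i$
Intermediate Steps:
$l{\left(k \right)} = 6 + 6 k$ ($l{\left(k \right)} = 6 + 3 \left(k + k\right) = 6 + 3 \cdot 2 k = 6 + 6 k$)
$O{\left(h,C \right)} = 2 - C - h$ ($O{\left(h,C \right)} = 2 - \left(h + C\right) = 2 - \left(C + h\right) = 2 - C - h$)
$\sqrt{-4761383 + O{\left(-174 - -145,l{\left(-35 \right)} \right)}} = \sqrt{-4761383 - \left(-170 - 210 + 145\right)} = \sqrt{-4761383 - -235} = \sqrt{-4761383 + \left(2 + 204 + 29\right)} = \sqrt{-4761383 + 235} = \sqrt{-4761148} = 2 i \sqrt{1190287}$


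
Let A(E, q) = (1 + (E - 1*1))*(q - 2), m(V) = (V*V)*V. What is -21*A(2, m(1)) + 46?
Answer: 88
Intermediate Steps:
m(V) = V³ (m(V) = V²*V = V³)
A(E, q) = E*(-2 + q) (A(E, q) = (1 + (E - 1))*(-2 + q) = (1 + (-1 + E))*(-2 + q) = E*(-2 + q))
-21*A(2, m(1)) + 46 = -42*(-2 + 1³) + 46 = -42*(-2 + 1) + 46 = -42*(-1) + 46 = -21*(-2) + 46 = 42 + 46 = 88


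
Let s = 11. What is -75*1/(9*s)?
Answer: -25/33 ≈ -0.75758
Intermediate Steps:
-75*1/(9*s) = -75/((9*1)*11) = -75/(9*11) = -75/99 = -75*1/99 = -25/33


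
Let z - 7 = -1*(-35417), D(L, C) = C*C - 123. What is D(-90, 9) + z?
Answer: 35382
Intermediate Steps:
D(L, C) = -123 + C² (D(L, C) = C² - 123 = -123 + C²)
z = 35424 (z = 7 - 1*(-35417) = 7 + 35417 = 35424)
D(-90, 9) + z = (-123 + 9²) + 35424 = (-123 + 81) + 35424 = -42 + 35424 = 35382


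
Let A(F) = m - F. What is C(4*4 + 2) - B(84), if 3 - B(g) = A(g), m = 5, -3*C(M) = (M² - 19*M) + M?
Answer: -82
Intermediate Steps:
C(M) = 6*M - M²/3 (C(M) = -((M² - 19*M) + M)/3 = -(M² - 18*M)/3 = 6*M - M²/3)
A(F) = 5 - F
B(g) = -2 + g (B(g) = 3 - (5 - g) = 3 + (-5 + g) = -2 + g)
C(4*4 + 2) - B(84) = (4*4 + 2)*(18 - (4*4 + 2))/3 - (-2 + 84) = (16 + 2)*(18 - (16 + 2))/3 - 1*82 = (⅓)*18*(18 - 1*18) - 82 = (⅓)*18*(18 - 18) - 82 = (⅓)*18*0 - 82 = 0 - 82 = -82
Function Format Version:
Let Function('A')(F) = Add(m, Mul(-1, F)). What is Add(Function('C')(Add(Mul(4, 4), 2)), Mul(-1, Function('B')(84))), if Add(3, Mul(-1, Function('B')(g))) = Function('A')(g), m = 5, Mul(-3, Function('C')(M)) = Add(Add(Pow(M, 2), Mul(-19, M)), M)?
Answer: -82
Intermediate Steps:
Function('C')(M) = Add(Mul(6, M), Mul(Rational(-1, 3), Pow(M, 2))) (Function('C')(M) = Mul(Rational(-1, 3), Add(Add(Pow(M, 2), Mul(-19, M)), M)) = Mul(Rational(-1, 3), Add(Pow(M, 2), Mul(-18, M))) = Add(Mul(6, M), Mul(Rational(-1, 3), Pow(M, 2))))
Function('A')(F) = Add(5, Mul(-1, F))
Function('B')(g) = Add(-2, g) (Function('B')(g) = Add(3, Mul(-1, Add(5, Mul(-1, g)))) = Add(3, Add(-5, g)) = Add(-2, g))
Add(Function('C')(Add(Mul(4, 4), 2)), Mul(-1, Function('B')(84))) = Add(Mul(Rational(1, 3), Add(Mul(4, 4), 2), Add(18, Mul(-1, Add(Mul(4, 4), 2)))), Mul(-1, Add(-2, 84))) = Add(Mul(Rational(1, 3), Add(16, 2), Add(18, Mul(-1, Add(16, 2)))), Mul(-1, 82)) = Add(Mul(Rational(1, 3), 18, Add(18, Mul(-1, 18))), -82) = Add(Mul(Rational(1, 3), 18, Add(18, -18)), -82) = Add(Mul(Rational(1, 3), 18, 0), -82) = Add(0, -82) = -82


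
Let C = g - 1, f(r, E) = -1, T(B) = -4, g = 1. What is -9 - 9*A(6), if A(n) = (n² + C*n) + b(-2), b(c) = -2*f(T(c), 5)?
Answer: -351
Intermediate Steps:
b(c) = 2 (b(c) = -2*(-1) = 2)
C = 0 (C = 1 - 1 = 0)
A(n) = 2 + n² (A(n) = (n² + 0*n) + 2 = (n² + 0) + 2 = n² + 2 = 2 + n²)
-9 - 9*A(6) = -9 - 9*(2 + 6²) = -9 - 9*(2 + 36) = -9 - 9*38 = -9 - 342 = -351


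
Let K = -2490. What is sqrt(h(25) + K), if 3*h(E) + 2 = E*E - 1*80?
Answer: I*sqrt(2309) ≈ 48.052*I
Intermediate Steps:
h(E) = -82/3 + E**2/3 (h(E) = -2/3 + (E*E - 1*80)/3 = -2/3 + (E**2 - 80)/3 = -2/3 + (-80 + E**2)/3 = -2/3 + (-80/3 + E**2/3) = -82/3 + E**2/3)
sqrt(h(25) + K) = sqrt((-82/3 + (1/3)*25**2) - 2490) = sqrt((-82/3 + (1/3)*625) - 2490) = sqrt((-82/3 + 625/3) - 2490) = sqrt(181 - 2490) = sqrt(-2309) = I*sqrt(2309)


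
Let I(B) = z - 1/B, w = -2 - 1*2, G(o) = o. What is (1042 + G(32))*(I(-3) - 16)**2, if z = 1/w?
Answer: 6530099/24 ≈ 2.7209e+5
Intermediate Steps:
w = -4 (w = -2 - 2 = -4)
z = -1/4 (z = 1/(-4) = -1/4 ≈ -0.25000)
I(B) = -1/4 - 1/B
(1042 + G(32))*(I(-3) - 16)**2 = (1042 + 32)*((1/4)*(-4 - 1*(-3))/(-3) - 16)**2 = 1074*((1/4)*(-1/3)*(-4 + 3) - 16)**2 = 1074*((1/4)*(-1/3)*(-1) - 16)**2 = 1074*(1/12 - 16)**2 = 1074*(-191/12)**2 = 1074*(36481/144) = 6530099/24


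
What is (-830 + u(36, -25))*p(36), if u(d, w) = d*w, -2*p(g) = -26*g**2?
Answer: -29147040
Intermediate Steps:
p(g) = 13*g**2 (p(g) = -(-13)*g**2 = 13*g**2)
(-830 + u(36, -25))*p(36) = (-830 + 36*(-25))*(13*36**2) = (-830 - 900)*(13*1296) = -1730*16848 = -29147040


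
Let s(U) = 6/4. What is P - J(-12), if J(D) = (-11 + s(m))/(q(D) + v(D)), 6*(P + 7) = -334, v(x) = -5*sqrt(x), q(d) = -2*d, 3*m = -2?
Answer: -13667/219 + 95*I*sqrt(3)/876 ≈ -62.406 + 0.18784*I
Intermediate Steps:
m = -2/3 (m = (1/3)*(-2) = -2/3 ≈ -0.66667)
P = -188/3 (P = -7 + (1/6)*(-334) = -7 - 167/3 = -188/3 ≈ -62.667)
s(U) = 3/2 (s(U) = 6*(1/4) = 3/2)
J(D) = -19/(2*(-5*sqrt(D) - 2*D)) (J(D) = (-11 + 3/2)/(-2*D - 5*sqrt(D)) = -19/(2*(-5*sqrt(D) - 2*D)))
P - J(-12) = -188/3 - 19/(2*(2*(-12) + 5*sqrt(-12))) = -188/3 - 19/(2*(-24 + 5*(2*I*sqrt(3)))) = -188/3 - 19/(2*(-24 + 10*I*sqrt(3)))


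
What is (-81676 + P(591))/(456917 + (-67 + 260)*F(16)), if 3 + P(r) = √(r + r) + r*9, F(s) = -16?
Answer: -76360/453829 + √1182/453829 ≈ -0.16818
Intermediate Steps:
P(r) = -3 + 9*r + √2*√r (P(r) = -3 + (√(r + r) + r*9) = -3 + (√(2*r) + 9*r) = -3 + (√2*√r + 9*r) = -3 + (9*r + √2*√r) = -3 + 9*r + √2*√r)
(-81676 + P(591))/(456917 + (-67 + 260)*F(16)) = (-81676 + (-3 + 9*591 + √2*√591))/(456917 + (-67 + 260)*(-16)) = (-81676 + (-3 + 5319 + √1182))/(456917 + 193*(-16)) = (-81676 + (5316 + √1182))/(456917 - 3088) = (-76360 + √1182)/453829 = (-76360 + √1182)*(1/453829) = -76360/453829 + √1182/453829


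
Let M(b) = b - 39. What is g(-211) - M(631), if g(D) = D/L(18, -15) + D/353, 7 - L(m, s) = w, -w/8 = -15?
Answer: -23563648/39889 ≈ -590.73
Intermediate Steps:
w = 120 (w = -8*(-15) = 120)
L(m, s) = -113 (L(m, s) = 7 - 1*120 = 7 - 120 = -113)
g(D) = -240*D/39889 (g(D) = D/(-113) + D/353 = D*(-1/113) + D*(1/353) = -D/113 + D/353 = -240*D/39889)
M(b) = -39 + b
g(-211) - M(631) = -240/39889*(-211) - (-39 + 631) = 50640/39889 - 1*592 = 50640/39889 - 592 = -23563648/39889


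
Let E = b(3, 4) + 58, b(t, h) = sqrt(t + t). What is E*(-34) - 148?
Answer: -2120 - 34*sqrt(6) ≈ -2203.3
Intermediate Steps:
b(t, h) = sqrt(2)*sqrt(t) (b(t, h) = sqrt(2*t) = sqrt(2)*sqrt(t))
E = 58 + sqrt(6) (E = sqrt(2)*sqrt(3) + 58 = sqrt(6) + 58 = 58 + sqrt(6) ≈ 60.449)
E*(-34) - 148 = (58 + sqrt(6))*(-34) - 148 = (-1972 - 34*sqrt(6)) - 148 = -2120 - 34*sqrt(6)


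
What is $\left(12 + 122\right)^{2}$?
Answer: $17956$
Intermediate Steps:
$\left(12 + 122\right)^{2} = 134^{2} = 17956$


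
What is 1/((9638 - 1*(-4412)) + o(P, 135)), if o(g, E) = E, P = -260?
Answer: 1/14185 ≈ 7.0497e-5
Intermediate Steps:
1/((9638 - 1*(-4412)) + o(P, 135)) = 1/((9638 - 1*(-4412)) + 135) = 1/((9638 + 4412) + 135) = 1/(14050 + 135) = 1/14185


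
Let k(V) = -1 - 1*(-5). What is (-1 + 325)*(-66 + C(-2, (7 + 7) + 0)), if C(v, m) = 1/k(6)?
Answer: -21303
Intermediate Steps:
k(V) = 4 (k(V) = -1 + 5 = 4)
C(v, m) = ¼ (C(v, m) = 1/4 = ¼)
(-1 + 325)*(-66 + C(-2, (7 + 7) + 0)) = (-1 + 325)*(-66 + ¼) = 324*(-263/4) = -21303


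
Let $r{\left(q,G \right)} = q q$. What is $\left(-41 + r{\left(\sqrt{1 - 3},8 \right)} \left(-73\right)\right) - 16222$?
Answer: $-16117$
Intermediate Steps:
$r{\left(q,G \right)} = q^{2}$
$\left(-41 + r{\left(\sqrt{1 - 3},8 \right)} \left(-73\right)\right) - 16222 = \left(-41 + \left(\sqrt{1 - 3}\right)^{2} \left(-73\right)\right) - 16222 = \left(-41 + \left(\sqrt{-2}\right)^{2} \left(-73\right)\right) - 16222 = \left(-41 + \left(i \sqrt{2}\right)^{2} \left(-73\right)\right) - 16222 = \left(-41 - -146\right) - 16222 = \left(-41 + 146\right) - 16222 = 105 - 16222 = -16117$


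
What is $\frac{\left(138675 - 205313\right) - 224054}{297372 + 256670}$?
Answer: $- \frac{145346}{277021} \approx -0.52468$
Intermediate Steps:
$\frac{\left(138675 - 205313\right) - 224054}{297372 + 256670} = \frac{\left(138675 - 205313\right) - 224054}{554042} = \left(-66638 - 224054\right) \frac{1}{554042} = \left(-290692\right) \frac{1}{554042} = - \frac{145346}{277021}$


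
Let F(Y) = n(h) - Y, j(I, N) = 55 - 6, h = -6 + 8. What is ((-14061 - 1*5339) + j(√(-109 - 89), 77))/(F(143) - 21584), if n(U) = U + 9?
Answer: 19351/21716 ≈ 0.89109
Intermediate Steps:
h = 2
n(U) = 9 + U
j(I, N) = 49
F(Y) = 11 - Y (F(Y) = (9 + 2) - Y = 11 - Y)
((-14061 - 1*5339) + j(√(-109 - 89), 77))/(F(143) - 21584) = ((-14061 - 1*5339) + 49)/((11 - 1*143) - 21584) = ((-14061 - 5339) + 49)/((11 - 143) - 21584) = (-19400 + 49)/(-132 - 21584) = -19351/(-21716) = -19351*(-1/21716) = 19351/21716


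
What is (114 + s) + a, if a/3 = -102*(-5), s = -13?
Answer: 1631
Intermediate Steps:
a = 1530 (a = 3*(-102*(-5)) = 3*(-17*(-30)) = 3*510 = 1530)
(114 + s) + a = (114 - 13) + 1530 = 101 + 1530 = 1631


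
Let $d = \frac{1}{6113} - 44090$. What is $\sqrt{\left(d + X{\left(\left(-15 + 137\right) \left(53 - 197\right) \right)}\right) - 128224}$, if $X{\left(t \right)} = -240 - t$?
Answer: $\frac{i \sqrt{5791636026121}}{6113} \approx 393.68 i$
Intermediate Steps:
$d = - \frac{269522169}{6113}$ ($d = \frac{1}{6113} - 44090 = - \frac{269522169}{6113} \approx -44090.0$)
$\sqrt{\left(d + X{\left(\left(-15 + 137\right) \left(53 - 197\right) \right)}\right) - 128224} = \sqrt{\left(- \frac{269522169}{6113} - \left(240 + \left(-15 + 137\right) \left(53 - 197\right)\right)\right) - 128224} = \sqrt{\left(- \frac{269522169}{6113} - \left(240 + 122 \left(-144\right)\right)\right) - 128224} = \sqrt{\left(- \frac{269522169}{6113} - -17328\right) - 128224} = \sqrt{\left(- \frac{269522169}{6113} + \left(-240 + 17568\right)\right) - 128224} = \sqrt{\left(- \frac{269522169}{6113} + 17328\right) - 128224} = \sqrt{- \frac{163596105}{6113} - 128224} = \sqrt{- \frac{947429417}{6113}} = \frac{i \sqrt{5791636026121}}{6113}$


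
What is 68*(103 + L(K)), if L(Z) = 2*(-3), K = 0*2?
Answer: 6596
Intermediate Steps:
K = 0
L(Z) = -6
68*(103 + L(K)) = 68*(103 - 6) = 68*97 = 6596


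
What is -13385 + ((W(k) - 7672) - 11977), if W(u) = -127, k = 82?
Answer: -33161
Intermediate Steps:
-13385 + ((W(k) - 7672) - 11977) = -13385 + ((-127 - 7672) - 11977) = -13385 + (-7799 - 11977) = -13385 - 19776 = -33161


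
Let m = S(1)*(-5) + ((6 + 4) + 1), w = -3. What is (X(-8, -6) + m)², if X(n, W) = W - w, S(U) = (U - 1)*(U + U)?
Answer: 64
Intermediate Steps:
S(U) = 2*U*(-1 + U) (S(U) = (-1 + U)*(2*U) = 2*U*(-1 + U))
m = 11 (m = (2*1*(-1 + 1))*(-5) + ((6 + 4) + 1) = (2*1*0)*(-5) + (10 + 1) = 0*(-5) + 11 = 0 + 11 = 11)
X(n, W) = 3 + W (X(n, W) = W - 1*(-3) = W + 3 = 3 + W)
(X(-8, -6) + m)² = ((3 - 6) + 11)² = (-3 + 11)² = 8² = 64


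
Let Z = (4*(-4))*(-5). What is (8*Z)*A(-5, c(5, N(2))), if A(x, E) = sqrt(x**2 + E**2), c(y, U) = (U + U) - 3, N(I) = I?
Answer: 640*sqrt(26) ≈ 3263.4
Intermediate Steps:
c(y, U) = -3 + 2*U (c(y, U) = 2*U - 3 = -3 + 2*U)
A(x, E) = sqrt(E**2 + x**2)
Z = 80 (Z = -16*(-5) = 80)
(8*Z)*A(-5, c(5, N(2))) = (8*80)*sqrt((-3 + 2*2)**2 + (-5)**2) = 640*sqrt((-3 + 4)**2 + 25) = 640*sqrt(1**2 + 25) = 640*sqrt(1 + 25) = 640*sqrt(26)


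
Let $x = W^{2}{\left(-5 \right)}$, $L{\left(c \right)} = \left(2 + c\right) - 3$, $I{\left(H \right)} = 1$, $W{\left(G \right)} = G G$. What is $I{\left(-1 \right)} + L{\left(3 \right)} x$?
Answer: $1251$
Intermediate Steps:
$W{\left(G \right)} = G^{2}$
$L{\left(c \right)} = -1 + c$
$x = 625$ ($x = \left(\left(-5\right)^{2}\right)^{2} = 25^{2} = 625$)
$I{\left(-1 \right)} + L{\left(3 \right)} x = 1 + \left(-1 + 3\right) 625 = 1 + 2 \cdot 625 = 1 + 1250 = 1251$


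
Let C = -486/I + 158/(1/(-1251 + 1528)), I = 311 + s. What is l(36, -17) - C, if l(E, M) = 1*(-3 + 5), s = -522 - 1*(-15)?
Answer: -4289115/98 ≈ -43767.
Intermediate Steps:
s = -507 (s = -522 + 15 = -507)
I = -196 (I = 311 - 507 = -196)
C = 4289311/98 (C = -486/(-196) + 158/(1/(-1251 + 1528)) = -486*(-1/196) + 158/(1/277) = 243/98 + 158/(1/277) = 243/98 + 158*277 = 243/98 + 43766 = 4289311/98 ≈ 43769.)
l(E, M) = 2 (l(E, M) = 1*2 = 2)
l(36, -17) - C = 2 - 1*4289311/98 = 2 - 4289311/98 = -4289115/98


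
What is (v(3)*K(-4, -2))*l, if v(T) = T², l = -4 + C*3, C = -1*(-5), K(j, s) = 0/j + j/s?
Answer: 198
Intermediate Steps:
K(j, s) = j/s (K(j, s) = 0 + j/s = j/s)
C = 5
l = 11 (l = -4 + 5*3 = -4 + 15 = 11)
(v(3)*K(-4, -2))*l = (3²*(-4/(-2)))*11 = (9*(-4*(-½)))*11 = (9*2)*11 = 18*11 = 198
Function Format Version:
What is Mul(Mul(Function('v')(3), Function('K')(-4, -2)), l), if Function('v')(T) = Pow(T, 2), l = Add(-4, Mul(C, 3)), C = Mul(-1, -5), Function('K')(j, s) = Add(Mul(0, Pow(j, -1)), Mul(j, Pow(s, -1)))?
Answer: 198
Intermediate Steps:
Function('K')(j, s) = Mul(j, Pow(s, -1)) (Function('K')(j, s) = Add(0, Mul(j, Pow(s, -1))) = Mul(j, Pow(s, -1)))
C = 5
l = 11 (l = Add(-4, Mul(5, 3)) = Add(-4, 15) = 11)
Mul(Mul(Function('v')(3), Function('K')(-4, -2)), l) = Mul(Mul(Pow(3, 2), Mul(-4, Pow(-2, -1))), 11) = Mul(Mul(9, Mul(-4, Rational(-1, 2))), 11) = Mul(Mul(9, 2), 11) = Mul(18, 11) = 198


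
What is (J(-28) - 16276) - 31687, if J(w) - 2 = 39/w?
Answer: -1342947/28 ≈ -47962.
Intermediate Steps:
J(w) = 2 + 39/w
(J(-28) - 16276) - 31687 = ((2 + 39/(-28)) - 16276) - 31687 = ((2 + 39*(-1/28)) - 16276) - 31687 = ((2 - 39/28) - 16276) - 31687 = (17/28 - 16276) - 31687 = -455711/28 - 31687 = -1342947/28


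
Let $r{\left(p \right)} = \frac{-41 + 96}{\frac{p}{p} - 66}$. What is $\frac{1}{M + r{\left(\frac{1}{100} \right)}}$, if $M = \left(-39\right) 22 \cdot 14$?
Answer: $- \frac{13}{156167} \approx -8.3244 \cdot 10^{-5}$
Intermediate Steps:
$M = -12012$ ($M = \left(-858\right) 14 = -12012$)
$r{\left(p \right)} = - \frac{11}{13}$ ($r{\left(p \right)} = \frac{55}{1 - 66} = \frac{55}{-65} = 55 \left(- \frac{1}{65}\right) = - \frac{11}{13}$)
$\frac{1}{M + r{\left(\frac{1}{100} \right)}} = \frac{1}{-12012 - \frac{11}{13}} = \frac{1}{- \frac{156167}{13}} = - \frac{13}{156167}$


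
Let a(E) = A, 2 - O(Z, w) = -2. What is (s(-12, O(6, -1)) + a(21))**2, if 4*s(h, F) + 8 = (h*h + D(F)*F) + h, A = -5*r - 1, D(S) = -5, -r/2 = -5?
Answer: 625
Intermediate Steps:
r = 10 (r = -2*(-5) = 10)
O(Z, w) = 4 (O(Z, w) = 2 - 1*(-2) = 2 + 2 = 4)
A = -51 (A = -5*10 - 1 = -50 - 1 = -51)
s(h, F) = -2 - 5*F/4 + h/4 + h**2/4 (s(h, F) = -2 + ((h*h - 5*F) + h)/4 = -2 + ((h**2 - 5*F) + h)/4 = -2 + (h + h**2 - 5*F)/4 = -2 + (-5*F/4 + h/4 + h**2/4) = -2 - 5*F/4 + h/4 + h**2/4)
a(E) = -51
(s(-12, O(6, -1)) + a(21))**2 = ((-2 - 5/4*4 + (1/4)*(-12) + (1/4)*(-12)**2) - 51)**2 = ((-2 - 5 - 3 + (1/4)*144) - 51)**2 = ((-2 - 5 - 3 + 36) - 51)**2 = (26 - 51)**2 = (-25)**2 = 625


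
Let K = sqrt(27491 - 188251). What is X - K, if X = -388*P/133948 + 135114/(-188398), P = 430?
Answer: -884474507/450634559 - 2*I*sqrt(40190) ≈ -1.9627 - 400.95*I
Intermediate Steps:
K = 2*I*sqrt(40190) (K = sqrt(-160760) = 2*I*sqrt(40190) ≈ 400.95*I)
X = -884474507/450634559 (X = -388*430/133948 + 135114/(-188398) = -166840*1/133948 + 135114*(-1/188398) = -41710/33487 - 9651/13457 = -884474507/450634559 ≈ -1.9627)
X - K = -884474507/450634559 - 2*I*sqrt(40190)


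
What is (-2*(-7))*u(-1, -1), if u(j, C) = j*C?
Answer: 14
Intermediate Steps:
u(j, C) = C*j
(-2*(-7))*u(-1, -1) = (-2*(-7))*(-1*(-1)) = 14*1 = 14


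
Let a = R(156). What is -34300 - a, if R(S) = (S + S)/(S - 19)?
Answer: -4699412/137 ≈ -34302.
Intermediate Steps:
R(S) = 2*S/(-19 + S) (R(S) = (2*S)/(-19 + S) = 2*S/(-19 + S))
a = 312/137 (a = 2*156/(-19 + 156) = 2*156/137 = 2*156*(1/137) = 312/137 ≈ 2.2774)
-34300 - a = -34300 - 1*312/137 = -34300 - 312/137 = -4699412/137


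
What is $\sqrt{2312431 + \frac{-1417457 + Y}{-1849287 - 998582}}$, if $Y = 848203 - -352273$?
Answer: $\frac{2 \sqrt{4688660877731808970}}{2847869} \approx 1520.7$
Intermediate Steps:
$Y = 1200476$ ($Y = 848203 + 352273 = 1200476$)
$\sqrt{2312431 + \frac{-1417457 + Y}{-1849287 - 998582}} = \sqrt{2312431 + \frac{-1417457 + 1200476}{-1849287 - 998582}} = \sqrt{2312431 - \frac{216981}{-2847869}} = \sqrt{2312431 - - \frac{216981}{2847869}} = \sqrt{2312431 + \frac{216981}{2847869}} = \sqrt{\frac{6585500776520}{2847869}} = \frac{2 \sqrt{4688660877731808970}}{2847869}$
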